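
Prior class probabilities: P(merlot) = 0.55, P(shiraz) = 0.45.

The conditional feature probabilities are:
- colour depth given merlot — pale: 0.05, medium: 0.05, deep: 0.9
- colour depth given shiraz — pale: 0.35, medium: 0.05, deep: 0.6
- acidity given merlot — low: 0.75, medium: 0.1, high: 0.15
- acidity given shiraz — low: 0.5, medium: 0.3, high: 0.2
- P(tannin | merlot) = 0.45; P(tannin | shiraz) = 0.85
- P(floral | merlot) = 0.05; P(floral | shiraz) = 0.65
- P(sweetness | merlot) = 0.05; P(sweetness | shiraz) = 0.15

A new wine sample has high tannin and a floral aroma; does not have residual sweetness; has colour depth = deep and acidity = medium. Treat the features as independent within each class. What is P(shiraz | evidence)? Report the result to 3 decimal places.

merlot: 0.55 × 0.9 × 0.1 × 0.45 × 0.05 × (1−0.05) = 0.0010580625
shiraz: 0.45 × 0.6 × 0.3 × 0.85 × 0.65 × (1−0.15) = 0.038039625
P(shiraz | x) = 0.038039625 / 0.0390976875 ≈ 0.973

0.973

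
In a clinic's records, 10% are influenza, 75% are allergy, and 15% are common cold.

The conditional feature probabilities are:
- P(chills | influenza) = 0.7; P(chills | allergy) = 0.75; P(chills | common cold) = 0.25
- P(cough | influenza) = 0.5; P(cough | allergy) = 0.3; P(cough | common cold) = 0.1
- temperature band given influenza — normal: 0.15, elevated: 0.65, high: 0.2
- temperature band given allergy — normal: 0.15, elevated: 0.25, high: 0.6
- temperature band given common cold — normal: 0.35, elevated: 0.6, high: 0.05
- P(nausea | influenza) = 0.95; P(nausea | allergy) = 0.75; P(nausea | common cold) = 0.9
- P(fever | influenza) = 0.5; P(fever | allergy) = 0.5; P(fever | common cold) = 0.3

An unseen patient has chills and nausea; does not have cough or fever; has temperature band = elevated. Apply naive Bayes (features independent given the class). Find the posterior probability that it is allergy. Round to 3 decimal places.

0.610

influenza: 0.1 × 0.7 × (1−0.5) × 0.65 × 0.95 × (1−0.5) = 0.01080625
allergy: 0.75 × 0.75 × (1−0.3) × 0.25 × 0.75 × (1−0.5) = 0.0369140625
common cold: 0.15 × 0.25 × (1−0.1) × 0.6 × 0.9 × (1−0.3) = 0.0127575
P(allergy | x) = 0.0369140625 / 0.0604778125 ≈ 0.610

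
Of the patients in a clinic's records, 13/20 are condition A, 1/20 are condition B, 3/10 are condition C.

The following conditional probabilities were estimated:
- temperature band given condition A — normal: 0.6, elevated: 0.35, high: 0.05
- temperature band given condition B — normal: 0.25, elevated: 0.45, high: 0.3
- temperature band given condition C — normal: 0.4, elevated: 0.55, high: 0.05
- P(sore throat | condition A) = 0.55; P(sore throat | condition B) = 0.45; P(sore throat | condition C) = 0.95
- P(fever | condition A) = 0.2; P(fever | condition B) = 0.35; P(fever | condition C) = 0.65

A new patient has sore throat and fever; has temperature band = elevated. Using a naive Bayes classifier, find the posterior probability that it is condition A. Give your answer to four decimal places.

condition A: 0.65 × 0.35 × 0.55 × 0.2 = 0.025025
condition B: 0.05 × 0.45 × 0.45 × 0.35 = 0.00354375
condition C: 0.3 × 0.55 × 0.95 × 0.65 = 0.1018875
P(condition A | x) = 0.025025 / 0.13045625 ≈ 0.1918

0.1918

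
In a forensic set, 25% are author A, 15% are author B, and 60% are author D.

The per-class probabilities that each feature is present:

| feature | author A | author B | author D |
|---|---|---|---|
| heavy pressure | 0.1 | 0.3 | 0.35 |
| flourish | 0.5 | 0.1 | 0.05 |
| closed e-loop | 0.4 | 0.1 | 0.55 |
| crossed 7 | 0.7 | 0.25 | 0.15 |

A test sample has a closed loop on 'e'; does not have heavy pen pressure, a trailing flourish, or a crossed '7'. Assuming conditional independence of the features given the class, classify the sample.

author A: 0.25 × (1−0.1) × (1−0.5) × 0.4 × (1−0.7) = 0.0135
author B: 0.15 × (1−0.3) × (1−0.1) × 0.1 × (1−0.25) = 0.0070875
author D: 0.6 × (1−0.35) × (1−0.05) × 0.55 × (1−0.15) = 0.17320875
Highest score → author D.

author D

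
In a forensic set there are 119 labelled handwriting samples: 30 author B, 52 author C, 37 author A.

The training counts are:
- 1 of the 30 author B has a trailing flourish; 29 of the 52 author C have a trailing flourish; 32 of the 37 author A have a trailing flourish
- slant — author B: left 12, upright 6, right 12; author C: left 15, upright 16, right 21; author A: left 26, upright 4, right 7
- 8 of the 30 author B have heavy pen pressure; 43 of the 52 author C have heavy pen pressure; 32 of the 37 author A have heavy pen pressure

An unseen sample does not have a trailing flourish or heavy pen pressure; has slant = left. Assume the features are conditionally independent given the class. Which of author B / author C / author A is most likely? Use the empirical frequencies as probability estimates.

author B: (30/119) × (29/30) × (12/30) × (22/30) ≈ 0.0714846
author C: (52/119) × (23/52) × (15/52) × (9/52) ≈ 0.00964957
author A: (37/119) × (5/37) × (26/37) × (5/37) ≈ 0.00398991
Highest score → author B.

author B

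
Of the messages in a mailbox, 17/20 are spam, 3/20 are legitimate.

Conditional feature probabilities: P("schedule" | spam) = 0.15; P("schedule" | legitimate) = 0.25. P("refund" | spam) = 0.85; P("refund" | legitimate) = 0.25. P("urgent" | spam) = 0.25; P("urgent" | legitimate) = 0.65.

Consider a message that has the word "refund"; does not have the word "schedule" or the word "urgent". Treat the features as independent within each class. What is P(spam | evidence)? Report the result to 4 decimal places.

spam: 0.85 × (1−0.15) × 0.85 × (1−0.25) = 0.46059375
legitimate: 0.15 × (1−0.25) × 0.25 × (1−0.65) = 0.00984375
P(spam | x) = 0.46059375 / 0.4704375 ≈ 0.9791

0.9791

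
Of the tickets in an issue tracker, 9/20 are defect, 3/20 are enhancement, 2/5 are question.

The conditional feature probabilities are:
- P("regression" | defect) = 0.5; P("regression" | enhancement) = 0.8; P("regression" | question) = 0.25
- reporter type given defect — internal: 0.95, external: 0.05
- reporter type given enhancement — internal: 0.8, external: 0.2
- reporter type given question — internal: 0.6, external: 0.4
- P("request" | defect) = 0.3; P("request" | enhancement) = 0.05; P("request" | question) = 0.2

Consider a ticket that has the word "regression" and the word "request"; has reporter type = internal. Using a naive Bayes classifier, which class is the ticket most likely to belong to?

defect: 0.45 × 0.5 × 0.95 × 0.3 = 0.064125
enhancement: 0.15 × 0.8 × 0.8 × 0.05 = 0.0048
question: 0.4 × 0.25 × 0.6 × 0.2 = 0.012
Highest score → defect.

defect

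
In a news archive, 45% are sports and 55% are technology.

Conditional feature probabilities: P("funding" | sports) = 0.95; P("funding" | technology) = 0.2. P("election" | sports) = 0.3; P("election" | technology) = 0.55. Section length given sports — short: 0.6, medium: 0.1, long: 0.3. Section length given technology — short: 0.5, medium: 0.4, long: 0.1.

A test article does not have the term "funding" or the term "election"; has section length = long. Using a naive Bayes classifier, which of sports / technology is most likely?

technology

sports: 0.45 × (1−0.95) × (1−0.3) × 0.3 = 0.004725
technology: 0.55 × (1−0.2) × (1−0.55) × 0.1 = 0.0198
Highest score → technology.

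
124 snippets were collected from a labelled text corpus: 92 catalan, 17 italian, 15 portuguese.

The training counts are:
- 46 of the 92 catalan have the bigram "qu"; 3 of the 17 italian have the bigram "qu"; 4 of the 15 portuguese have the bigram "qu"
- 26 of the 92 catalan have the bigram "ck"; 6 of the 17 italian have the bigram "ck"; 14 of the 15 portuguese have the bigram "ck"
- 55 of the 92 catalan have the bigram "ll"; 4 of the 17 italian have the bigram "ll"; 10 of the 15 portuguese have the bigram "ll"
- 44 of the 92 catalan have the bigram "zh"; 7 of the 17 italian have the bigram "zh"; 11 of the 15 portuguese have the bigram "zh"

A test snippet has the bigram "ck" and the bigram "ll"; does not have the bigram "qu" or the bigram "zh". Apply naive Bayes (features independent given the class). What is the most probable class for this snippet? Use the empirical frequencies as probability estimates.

catalan: (92/124) × (46/92) × (26/92) × (55/92) × (48/92) ≈ 0.0327002
italian: (17/124) × (14/17) × (6/17) × (4/17) × (10/17) ≈ 0.00551532
portuguese: (15/124) × (11/15) × (14/15) × (10/15) × (4/15) ≈ 0.0147192
Highest score → catalan.

catalan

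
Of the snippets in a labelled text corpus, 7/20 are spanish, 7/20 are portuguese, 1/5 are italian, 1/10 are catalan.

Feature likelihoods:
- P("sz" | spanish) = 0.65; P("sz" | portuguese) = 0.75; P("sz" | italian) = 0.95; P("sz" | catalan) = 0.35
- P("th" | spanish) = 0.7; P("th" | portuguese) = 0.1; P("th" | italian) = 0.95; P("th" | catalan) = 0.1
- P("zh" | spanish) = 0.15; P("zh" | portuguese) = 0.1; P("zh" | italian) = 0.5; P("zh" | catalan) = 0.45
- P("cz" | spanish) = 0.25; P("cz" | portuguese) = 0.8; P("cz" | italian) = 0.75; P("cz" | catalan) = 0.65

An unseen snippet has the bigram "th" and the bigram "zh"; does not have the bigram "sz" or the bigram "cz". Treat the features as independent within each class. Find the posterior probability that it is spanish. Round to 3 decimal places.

0.802

spanish: 0.35 × (1−0.65) × 0.7 × 0.15 × (1−0.25) = 0.009646875
portuguese: 0.35 × (1−0.75) × 0.1 × 0.1 × (1−0.8) = 0.000175
italian: 0.2 × (1−0.95) × 0.95 × 0.5 × (1−0.75) = 0.0011875
catalan: 0.1 × (1−0.35) × 0.1 × 0.45 × (1−0.65) = 0.00102375
P(spanish | x) = 0.009646875 / 0.012033125 ≈ 0.802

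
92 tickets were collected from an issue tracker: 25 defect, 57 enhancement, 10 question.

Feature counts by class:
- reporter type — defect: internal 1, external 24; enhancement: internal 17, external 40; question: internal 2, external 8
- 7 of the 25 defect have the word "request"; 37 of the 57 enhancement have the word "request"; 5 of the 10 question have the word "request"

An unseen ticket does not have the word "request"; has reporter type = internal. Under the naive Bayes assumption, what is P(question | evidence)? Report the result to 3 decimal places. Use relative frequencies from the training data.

defect: (25/92) × (1/25) × (18/25) ≈ 0.00782609
enhancement: (57/92) × (17/57) × (20/57) ≈ 0.064836
question: (10/92) × (2/10) × (5/10) ≈ 0.0108696
P(question | x) = 0.0108696 / 0.08353169 ≈ 0.130

0.130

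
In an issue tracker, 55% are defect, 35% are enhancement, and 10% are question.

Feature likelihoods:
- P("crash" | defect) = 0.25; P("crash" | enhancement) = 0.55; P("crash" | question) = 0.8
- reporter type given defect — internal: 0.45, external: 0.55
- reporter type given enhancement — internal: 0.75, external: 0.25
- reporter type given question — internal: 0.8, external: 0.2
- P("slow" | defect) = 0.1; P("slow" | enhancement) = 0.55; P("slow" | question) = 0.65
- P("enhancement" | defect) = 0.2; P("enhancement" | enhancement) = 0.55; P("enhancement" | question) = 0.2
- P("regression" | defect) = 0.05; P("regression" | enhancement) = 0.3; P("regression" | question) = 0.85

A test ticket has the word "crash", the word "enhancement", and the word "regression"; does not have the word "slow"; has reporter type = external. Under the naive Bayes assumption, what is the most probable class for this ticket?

defect: 0.55 × 0.25 × 0.55 × (1−0.1) × 0.2 × 0.05 = 0.000680625
enhancement: 0.35 × 0.55 × 0.25 × (1−0.55) × 0.55 × 0.3 = 0.00357328125
question: 0.1 × 0.8 × 0.2 × (1−0.65) × 0.2 × 0.85 = 0.000952
Highest score → enhancement.

enhancement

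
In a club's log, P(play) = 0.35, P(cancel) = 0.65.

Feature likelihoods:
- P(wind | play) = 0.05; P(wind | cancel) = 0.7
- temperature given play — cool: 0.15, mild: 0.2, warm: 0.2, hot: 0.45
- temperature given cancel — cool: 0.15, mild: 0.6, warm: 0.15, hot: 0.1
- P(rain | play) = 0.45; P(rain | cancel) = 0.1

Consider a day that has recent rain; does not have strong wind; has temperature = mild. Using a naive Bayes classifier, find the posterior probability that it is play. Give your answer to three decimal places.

play: 0.35 × (1−0.05) × 0.2 × 0.45 = 0.029925
cancel: 0.65 × (1−0.7) × 0.6 × 0.1 = 0.0117
P(play | x) = 0.029925 / 0.041625 ≈ 0.719

0.719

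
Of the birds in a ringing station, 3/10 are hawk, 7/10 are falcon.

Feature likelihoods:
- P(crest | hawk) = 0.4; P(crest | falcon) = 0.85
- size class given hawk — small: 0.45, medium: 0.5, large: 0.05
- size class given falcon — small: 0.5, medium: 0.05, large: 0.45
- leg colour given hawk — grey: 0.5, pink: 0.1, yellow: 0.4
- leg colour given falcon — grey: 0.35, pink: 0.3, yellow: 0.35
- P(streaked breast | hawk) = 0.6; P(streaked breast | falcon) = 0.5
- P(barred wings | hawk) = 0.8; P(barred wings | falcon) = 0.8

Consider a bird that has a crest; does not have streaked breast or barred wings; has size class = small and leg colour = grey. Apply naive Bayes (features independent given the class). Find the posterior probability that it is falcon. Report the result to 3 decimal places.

hawk: 0.3 × 0.4 × 0.45 × 0.5 × (1−0.6) × (1−0.8) = 0.00216
falcon: 0.7 × 0.85 × 0.5 × 0.35 × (1−0.5) × (1−0.8) = 0.0104125
P(falcon | x) = 0.0104125 / 0.0125725 ≈ 0.828

0.828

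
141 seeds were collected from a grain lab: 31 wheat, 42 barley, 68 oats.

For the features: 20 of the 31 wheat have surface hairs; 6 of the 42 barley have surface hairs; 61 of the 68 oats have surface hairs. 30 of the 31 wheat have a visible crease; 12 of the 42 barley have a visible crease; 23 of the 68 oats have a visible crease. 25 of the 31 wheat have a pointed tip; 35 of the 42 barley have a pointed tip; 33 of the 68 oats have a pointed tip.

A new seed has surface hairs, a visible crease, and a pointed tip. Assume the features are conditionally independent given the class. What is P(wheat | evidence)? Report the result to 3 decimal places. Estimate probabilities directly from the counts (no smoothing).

0.577

wheat: (31/141) × (20/31) × (30/31) × (25/31) ≈ 0.1107
barley: (42/141) × (6/42) × (12/42) × (35/42) ≈ 0.0101317
oats: (68/141) × (61/68) × (23/68) × (33/68) ≈ 0.0710125
P(wheat | x) = 0.1107 / 0.1918442 ≈ 0.577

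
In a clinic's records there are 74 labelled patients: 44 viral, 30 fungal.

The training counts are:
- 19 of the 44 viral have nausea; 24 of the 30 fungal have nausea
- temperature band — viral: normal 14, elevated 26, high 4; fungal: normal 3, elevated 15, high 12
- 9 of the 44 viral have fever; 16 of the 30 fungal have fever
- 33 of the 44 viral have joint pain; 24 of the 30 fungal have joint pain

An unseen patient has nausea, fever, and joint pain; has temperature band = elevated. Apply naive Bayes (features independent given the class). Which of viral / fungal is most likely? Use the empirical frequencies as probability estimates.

viral: (44/74) × (19/44) × (26/44) × (9/44) × (33/44) ≈ 0.0232752
fungal: (30/74) × (24/30) × (15/30) × (16/30) × (24/30) ≈ 0.0691892
Highest score → fungal.

fungal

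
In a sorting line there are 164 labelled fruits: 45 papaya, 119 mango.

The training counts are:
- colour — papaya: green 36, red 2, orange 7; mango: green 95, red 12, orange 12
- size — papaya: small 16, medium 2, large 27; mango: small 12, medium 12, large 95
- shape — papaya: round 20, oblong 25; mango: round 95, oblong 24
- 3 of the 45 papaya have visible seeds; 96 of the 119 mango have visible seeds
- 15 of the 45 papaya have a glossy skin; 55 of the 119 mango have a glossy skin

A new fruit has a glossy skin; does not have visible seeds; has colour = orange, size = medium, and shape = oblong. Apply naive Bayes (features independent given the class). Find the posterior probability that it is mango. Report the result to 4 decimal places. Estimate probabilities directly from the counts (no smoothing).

0.2885

papaya: (45/164) × (7/45) × (2/45) × (25/45) × (42/45) × (15/45) ≈ 0.00032788
mango: (119/164) × (12/119) × (12/119) × (24/119) × (23/119) × (55/119) ≈ 0.000132933
P(mango | x) = 0.000132933 / 0.000460813 ≈ 0.2885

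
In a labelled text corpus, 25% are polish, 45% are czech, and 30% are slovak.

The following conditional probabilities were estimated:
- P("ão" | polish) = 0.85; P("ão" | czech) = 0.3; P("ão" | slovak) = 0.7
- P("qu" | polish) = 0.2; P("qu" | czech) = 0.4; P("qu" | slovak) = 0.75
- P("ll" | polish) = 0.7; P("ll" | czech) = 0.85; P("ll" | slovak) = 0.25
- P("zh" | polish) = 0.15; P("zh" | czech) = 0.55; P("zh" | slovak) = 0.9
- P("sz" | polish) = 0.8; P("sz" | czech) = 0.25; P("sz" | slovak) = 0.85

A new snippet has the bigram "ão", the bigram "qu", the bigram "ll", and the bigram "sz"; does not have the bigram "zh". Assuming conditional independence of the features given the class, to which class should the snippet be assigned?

polish: 0.25 × 0.85 × 0.2 × 0.7 × (1−0.15) × 0.8 = 0.02023
czech: 0.45 × 0.3 × 0.4 × 0.85 × (1−0.55) × 0.25 = 0.00516375
slovak: 0.3 × 0.7 × 0.75 × 0.25 × (1−0.9) × 0.85 = 0.003346875
Highest score → polish.

polish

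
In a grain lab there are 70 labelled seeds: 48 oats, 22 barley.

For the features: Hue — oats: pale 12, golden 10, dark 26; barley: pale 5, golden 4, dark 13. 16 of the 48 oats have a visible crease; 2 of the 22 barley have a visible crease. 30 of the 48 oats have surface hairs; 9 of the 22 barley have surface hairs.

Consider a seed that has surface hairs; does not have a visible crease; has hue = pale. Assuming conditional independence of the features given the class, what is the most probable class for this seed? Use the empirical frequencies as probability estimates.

oats

oats: (48/70) × (12/48) × (32/48) × (30/48) ≈ 0.0714286
barley: (22/70) × (5/22) × (20/22) × (9/22) ≈ 0.0265643
Highest score → oats.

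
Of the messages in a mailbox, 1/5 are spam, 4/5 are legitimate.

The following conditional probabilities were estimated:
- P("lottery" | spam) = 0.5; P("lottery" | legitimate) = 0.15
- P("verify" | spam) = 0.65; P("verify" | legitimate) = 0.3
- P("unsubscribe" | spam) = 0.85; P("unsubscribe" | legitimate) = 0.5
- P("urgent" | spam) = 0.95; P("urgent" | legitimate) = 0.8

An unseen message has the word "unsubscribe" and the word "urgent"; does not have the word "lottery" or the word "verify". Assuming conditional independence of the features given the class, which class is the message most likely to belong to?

legitimate

spam: 0.2 × (1−0.5) × (1−0.65) × 0.85 × 0.95 = 0.0282625
legitimate: 0.8 × (1−0.15) × (1−0.3) × 0.5 × 0.8 = 0.1904
Highest score → legitimate.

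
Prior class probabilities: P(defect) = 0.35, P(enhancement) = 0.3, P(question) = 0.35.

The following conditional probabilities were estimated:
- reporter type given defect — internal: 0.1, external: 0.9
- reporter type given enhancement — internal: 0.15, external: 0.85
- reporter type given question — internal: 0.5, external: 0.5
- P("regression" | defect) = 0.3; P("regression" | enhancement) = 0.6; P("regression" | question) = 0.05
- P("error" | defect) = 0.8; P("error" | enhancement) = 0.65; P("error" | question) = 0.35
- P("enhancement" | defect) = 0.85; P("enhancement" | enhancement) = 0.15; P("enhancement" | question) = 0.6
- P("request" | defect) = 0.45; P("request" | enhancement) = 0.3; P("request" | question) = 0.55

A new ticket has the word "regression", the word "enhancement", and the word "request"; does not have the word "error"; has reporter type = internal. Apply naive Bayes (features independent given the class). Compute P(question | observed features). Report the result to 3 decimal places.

defect: 0.35 × 0.1 × 0.3 × (1−0.8) × 0.85 × 0.45 = 0.00080325
enhancement: 0.3 × 0.15 × 0.6 × (1−0.65) × 0.15 × 0.3 = 0.00042525
question: 0.35 × 0.5 × 0.05 × (1−0.35) × 0.6 × 0.55 = 0.001876875
P(question | x) = 0.001876875 / 0.003105375 ≈ 0.604

0.604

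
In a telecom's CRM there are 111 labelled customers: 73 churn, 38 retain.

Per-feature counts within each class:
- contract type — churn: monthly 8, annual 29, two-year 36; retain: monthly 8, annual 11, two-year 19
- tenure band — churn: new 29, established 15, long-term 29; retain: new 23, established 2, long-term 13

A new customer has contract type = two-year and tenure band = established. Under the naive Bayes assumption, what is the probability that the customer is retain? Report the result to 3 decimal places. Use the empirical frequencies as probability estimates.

0.119

churn: (73/111) × (36/73) × (15/73) ≈ 0.066642
retain: (38/111) × (19/38) × (2/38) ≈ 0.00900901
P(retain | x) = 0.00900901 / 0.07565101 ≈ 0.119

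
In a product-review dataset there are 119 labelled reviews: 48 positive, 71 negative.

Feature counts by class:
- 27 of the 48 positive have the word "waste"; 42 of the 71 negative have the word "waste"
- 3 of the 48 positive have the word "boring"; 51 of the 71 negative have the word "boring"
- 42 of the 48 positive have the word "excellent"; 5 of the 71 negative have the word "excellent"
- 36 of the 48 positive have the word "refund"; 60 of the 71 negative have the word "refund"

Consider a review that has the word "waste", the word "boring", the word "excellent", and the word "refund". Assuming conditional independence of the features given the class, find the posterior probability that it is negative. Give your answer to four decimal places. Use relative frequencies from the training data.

positive: (48/119) × (27/48) × (3/48) × (42/48) × (36/48) ≈ 0.00930607
negative: (71/119) × (42/71) × (51/71) × (5/71) × (60/71) ≈ 0.0150875
P(negative | x) = 0.0150875 / 0.02439357 ≈ 0.6185

0.6185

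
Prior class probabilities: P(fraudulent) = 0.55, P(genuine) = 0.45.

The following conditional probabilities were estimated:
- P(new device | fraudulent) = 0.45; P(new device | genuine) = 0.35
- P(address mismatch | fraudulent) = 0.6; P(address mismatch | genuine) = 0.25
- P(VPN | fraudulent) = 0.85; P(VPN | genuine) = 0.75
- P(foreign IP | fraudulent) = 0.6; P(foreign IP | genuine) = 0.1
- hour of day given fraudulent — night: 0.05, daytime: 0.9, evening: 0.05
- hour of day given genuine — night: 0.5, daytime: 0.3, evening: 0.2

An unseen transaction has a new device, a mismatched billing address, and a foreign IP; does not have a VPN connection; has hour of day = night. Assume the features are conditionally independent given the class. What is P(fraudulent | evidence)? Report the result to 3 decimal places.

fraudulent: 0.55 × 0.45 × 0.6 × (1−0.85) × 0.6 × 0.05 = 0.00066825
genuine: 0.45 × 0.35 × 0.25 × (1−0.75) × 0.1 × 0.5 = 0.0004921875
P(fraudulent | x) = 0.00066825 / 0.0011604375 ≈ 0.576

0.576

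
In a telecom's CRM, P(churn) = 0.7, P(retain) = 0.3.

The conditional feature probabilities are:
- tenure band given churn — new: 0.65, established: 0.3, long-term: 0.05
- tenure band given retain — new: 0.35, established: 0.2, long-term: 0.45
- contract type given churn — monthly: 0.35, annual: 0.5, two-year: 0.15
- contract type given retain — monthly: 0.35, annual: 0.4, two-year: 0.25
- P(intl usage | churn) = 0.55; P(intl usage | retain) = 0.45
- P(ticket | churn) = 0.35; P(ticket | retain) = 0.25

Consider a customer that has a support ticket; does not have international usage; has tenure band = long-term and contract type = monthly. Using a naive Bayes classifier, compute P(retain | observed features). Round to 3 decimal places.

0.771

churn: 0.7 × 0.05 × 0.35 × (1−0.55) × 0.35 = 0.001929375
retain: 0.3 × 0.45 × 0.35 × (1−0.45) × 0.25 = 0.006496875
P(retain | x) = 0.006496875 / 0.00842625 ≈ 0.771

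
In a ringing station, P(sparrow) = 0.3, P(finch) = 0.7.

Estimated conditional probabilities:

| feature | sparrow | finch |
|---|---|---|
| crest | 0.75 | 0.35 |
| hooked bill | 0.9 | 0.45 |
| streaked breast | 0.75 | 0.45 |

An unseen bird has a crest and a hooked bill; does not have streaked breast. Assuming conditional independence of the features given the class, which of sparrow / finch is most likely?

sparrow: 0.3 × 0.75 × 0.9 × (1−0.75) = 0.050625
finch: 0.7 × 0.35 × 0.45 × (1−0.45) = 0.0606375
Highest score → finch.

finch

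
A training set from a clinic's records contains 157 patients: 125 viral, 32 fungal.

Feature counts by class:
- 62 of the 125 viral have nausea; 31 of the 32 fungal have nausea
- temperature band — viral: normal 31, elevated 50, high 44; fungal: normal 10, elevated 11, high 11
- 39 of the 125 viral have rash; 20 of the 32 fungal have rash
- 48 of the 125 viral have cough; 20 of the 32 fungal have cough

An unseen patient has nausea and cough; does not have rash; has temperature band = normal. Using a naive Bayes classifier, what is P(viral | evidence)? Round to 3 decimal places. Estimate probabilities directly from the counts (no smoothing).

viral: (125/157) × (62/125) × (31/125) × (86/125) × (48/125) ≈ 0.025874
fungal: (32/157) × (31/32) × (10/32) × (12/32) × (20/32) ≈ 0.0144618
P(viral | x) = 0.025874 / 0.0403358 ≈ 0.641

0.641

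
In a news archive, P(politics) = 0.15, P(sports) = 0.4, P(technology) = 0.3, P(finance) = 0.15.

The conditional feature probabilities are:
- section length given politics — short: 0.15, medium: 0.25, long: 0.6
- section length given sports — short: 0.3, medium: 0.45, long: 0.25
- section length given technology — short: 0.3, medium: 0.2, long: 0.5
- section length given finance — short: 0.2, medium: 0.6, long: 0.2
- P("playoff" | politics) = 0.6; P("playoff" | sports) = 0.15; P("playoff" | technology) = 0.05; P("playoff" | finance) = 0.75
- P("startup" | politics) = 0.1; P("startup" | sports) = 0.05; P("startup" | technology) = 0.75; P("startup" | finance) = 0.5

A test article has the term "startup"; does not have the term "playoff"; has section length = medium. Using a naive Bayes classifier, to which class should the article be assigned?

technology

politics: 0.15 × 0.25 × (1−0.6) × 0.1 = 0.0015
sports: 0.4 × 0.45 × (1−0.15) × 0.05 = 0.00765
technology: 0.3 × 0.2 × (1−0.05) × 0.75 = 0.04275
finance: 0.15 × 0.6 × (1−0.75) × 0.5 = 0.01125
Highest score → technology.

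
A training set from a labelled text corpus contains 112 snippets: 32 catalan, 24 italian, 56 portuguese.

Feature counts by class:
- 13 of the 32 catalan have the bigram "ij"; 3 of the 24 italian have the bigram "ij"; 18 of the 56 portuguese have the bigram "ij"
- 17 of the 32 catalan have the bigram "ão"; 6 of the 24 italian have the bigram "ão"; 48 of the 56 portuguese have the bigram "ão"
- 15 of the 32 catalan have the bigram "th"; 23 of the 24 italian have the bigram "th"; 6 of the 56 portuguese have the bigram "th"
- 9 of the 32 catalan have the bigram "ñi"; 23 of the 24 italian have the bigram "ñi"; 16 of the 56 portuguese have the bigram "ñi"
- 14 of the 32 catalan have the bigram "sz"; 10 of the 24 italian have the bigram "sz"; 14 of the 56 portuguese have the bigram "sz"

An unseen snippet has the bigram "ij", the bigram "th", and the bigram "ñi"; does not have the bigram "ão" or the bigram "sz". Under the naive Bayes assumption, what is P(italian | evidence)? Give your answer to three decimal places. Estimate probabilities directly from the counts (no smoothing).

0.702

catalan: (32/112) × (13/32) × (15/32) × (15/32) × (9/32) × (18/32) ≈ 0.00403481
italian: (24/112) × (3/24) × (18/24) × (23/24) × (23/24) × (14/24) ≈ 0.0107625
portuguese: (56/112) × (18/56) × (8/56) × (6/56) × (16/56) × (42/56) ≈ 0.000527124
P(italian | x) = 0.0107625 / 0.015324434 ≈ 0.702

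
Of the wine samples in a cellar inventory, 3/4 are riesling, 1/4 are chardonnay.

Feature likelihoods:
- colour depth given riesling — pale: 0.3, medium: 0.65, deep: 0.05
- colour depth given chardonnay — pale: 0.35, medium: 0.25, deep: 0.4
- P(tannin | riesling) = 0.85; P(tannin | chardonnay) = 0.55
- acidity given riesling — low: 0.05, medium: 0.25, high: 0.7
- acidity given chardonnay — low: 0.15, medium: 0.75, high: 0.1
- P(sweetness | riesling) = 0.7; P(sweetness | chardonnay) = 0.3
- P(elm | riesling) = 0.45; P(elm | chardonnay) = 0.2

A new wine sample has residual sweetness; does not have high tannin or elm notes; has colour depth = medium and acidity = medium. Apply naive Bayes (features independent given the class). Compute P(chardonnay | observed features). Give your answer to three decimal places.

riesling: 0.75 × 0.65 × (1−0.85) × 0.25 × 0.7 × (1−0.45) = 0.00703828125
chardonnay: 0.25 × 0.25 × (1−0.55) × 0.75 × 0.3 × (1−0.2) = 0.0050625
P(chardonnay | x) = 0.0050625 / 0.01210078125 ≈ 0.418

0.418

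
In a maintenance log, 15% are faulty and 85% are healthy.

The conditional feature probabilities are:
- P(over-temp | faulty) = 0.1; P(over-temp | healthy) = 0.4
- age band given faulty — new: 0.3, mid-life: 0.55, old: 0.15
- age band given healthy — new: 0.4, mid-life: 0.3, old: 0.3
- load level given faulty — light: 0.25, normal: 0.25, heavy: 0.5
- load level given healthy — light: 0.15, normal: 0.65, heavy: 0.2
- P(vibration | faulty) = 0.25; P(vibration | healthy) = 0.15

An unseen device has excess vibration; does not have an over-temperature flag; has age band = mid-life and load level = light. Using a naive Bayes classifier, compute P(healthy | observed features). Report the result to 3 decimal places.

faulty: 0.15 × (1−0.1) × 0.55 × 0.25 × 0.25 = 0.004640625
healthy: 0.85 × (1−0.4) × 0.3 × 0.15 × 0.15 = 0.0034425
P(healthy | x) = 0.0034425 / 0.008083125 ≈ 0.426

0.426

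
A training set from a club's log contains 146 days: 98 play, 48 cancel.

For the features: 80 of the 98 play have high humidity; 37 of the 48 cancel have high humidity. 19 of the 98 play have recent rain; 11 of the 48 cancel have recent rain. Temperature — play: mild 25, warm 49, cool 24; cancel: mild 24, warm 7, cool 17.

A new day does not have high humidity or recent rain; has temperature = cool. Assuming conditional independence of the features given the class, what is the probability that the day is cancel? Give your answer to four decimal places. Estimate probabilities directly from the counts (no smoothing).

0.4580

play: (98/146) × (18/98) × (79/98) × (24/98) ≈ 0.0243392
cancel: (48/146) × (11/48) × (37/48) × (17/48) ≈ 0.0205688
P(cancel | x) = 0.0205688 / 0.044908 ≈ 0.4580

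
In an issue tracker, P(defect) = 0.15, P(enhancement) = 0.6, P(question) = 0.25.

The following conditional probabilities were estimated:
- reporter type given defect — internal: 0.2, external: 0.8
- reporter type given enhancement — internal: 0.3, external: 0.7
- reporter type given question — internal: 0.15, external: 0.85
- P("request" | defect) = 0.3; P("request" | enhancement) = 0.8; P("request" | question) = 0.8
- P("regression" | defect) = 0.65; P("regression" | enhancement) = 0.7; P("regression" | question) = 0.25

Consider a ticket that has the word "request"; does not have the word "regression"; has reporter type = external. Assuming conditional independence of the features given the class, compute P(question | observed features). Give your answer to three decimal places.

0.529

defect: 0.15 × 0.8 × 0.3 × (1−0.65) = 0.0126
enhancement: 0.6 × 0.7 × 0.8 × (1−0.7) = 0.1008
question: 0.25 × 0.85 × 0.8 × (1−0.25) = 0.1275
P(question | x) = 0.1275 / 0.2409 ≈ 0.529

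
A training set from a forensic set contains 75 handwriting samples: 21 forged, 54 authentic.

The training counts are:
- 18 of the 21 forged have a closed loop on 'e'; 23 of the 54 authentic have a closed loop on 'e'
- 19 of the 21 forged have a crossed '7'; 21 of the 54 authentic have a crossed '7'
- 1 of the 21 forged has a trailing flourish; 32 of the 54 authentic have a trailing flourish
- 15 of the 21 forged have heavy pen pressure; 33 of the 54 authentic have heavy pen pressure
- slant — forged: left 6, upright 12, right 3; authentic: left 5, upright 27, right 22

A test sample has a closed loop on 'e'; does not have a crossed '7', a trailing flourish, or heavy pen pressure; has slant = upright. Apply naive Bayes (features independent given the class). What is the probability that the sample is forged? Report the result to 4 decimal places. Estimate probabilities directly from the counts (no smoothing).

0.1932

forged: (21/75) × (18/21) × (2/21) × (20/21) × (6/21) × (12/21) ≈ 0.00355407
authentic: (54/75) × (23/54) × (33/54) × (22/54) × (21/54) × (27/54) ≈ 0.0148461
P(forged | x) = 0.00355407 / 0.01840017 ≈ 0.1932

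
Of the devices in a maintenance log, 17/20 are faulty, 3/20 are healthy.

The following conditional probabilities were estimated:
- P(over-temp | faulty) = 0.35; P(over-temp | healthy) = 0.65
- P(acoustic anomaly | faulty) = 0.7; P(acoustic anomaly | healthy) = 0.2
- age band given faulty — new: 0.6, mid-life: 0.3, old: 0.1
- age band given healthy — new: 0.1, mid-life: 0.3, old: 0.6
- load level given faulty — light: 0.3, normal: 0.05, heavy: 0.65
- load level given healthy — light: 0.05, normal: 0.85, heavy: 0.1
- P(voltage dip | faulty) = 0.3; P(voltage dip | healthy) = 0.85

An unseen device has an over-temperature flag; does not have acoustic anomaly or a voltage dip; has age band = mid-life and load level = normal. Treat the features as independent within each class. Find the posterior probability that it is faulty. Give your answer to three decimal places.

faulty: 0.85 × 0.35 × (1−0.7) × 0.3 × 0.05 × (1−0.3) = 0.000937125
healthy: 0.15 × 0.65 × (1−0.2) × 0.3 × 0.85 × (1−0.85) = 0.0029835
P(faulty | x) = 0.000937125 / 0.003920625 ≈ 0.239

0.239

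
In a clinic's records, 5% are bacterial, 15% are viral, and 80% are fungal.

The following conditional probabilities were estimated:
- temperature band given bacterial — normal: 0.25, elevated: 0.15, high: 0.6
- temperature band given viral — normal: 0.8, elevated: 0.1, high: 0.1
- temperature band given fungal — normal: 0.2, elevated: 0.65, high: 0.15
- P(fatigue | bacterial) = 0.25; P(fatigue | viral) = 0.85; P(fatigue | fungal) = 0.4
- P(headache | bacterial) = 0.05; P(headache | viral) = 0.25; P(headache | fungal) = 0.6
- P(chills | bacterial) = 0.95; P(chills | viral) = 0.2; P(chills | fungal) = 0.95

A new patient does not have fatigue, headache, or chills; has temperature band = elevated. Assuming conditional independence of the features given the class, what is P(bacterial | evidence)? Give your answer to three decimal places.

bacterial: 0.05 × 0.15 × (1−0.25) × (1−0.05) × (1−0.95) = 0.0002671875
viral: 0.15 × 0.1 × (1−0.85) × (1−0.25) × (1−0.2) = 0.00135
fungal: 0.8 × 0.65 × (1−0.4) × (1−0.6) × (1−0.95) = 0.00624
P(bacterial | x) = 0.0002671875 / 0.0078571875 ≈ 0.034

0.034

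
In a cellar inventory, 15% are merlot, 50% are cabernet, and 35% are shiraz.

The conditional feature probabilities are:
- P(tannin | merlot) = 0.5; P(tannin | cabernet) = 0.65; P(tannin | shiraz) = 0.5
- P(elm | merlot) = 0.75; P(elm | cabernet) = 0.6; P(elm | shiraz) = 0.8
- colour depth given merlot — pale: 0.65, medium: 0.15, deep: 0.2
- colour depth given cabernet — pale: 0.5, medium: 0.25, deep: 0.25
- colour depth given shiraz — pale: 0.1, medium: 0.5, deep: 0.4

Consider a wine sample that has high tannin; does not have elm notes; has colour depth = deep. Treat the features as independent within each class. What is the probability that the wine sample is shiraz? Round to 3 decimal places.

merlot: 0.15 × 0.5 × (1−0.75) × 0.2 = 0.00375
cabernet: 0.5 × 0.65 × (1−0.6) × 0.25 = 0.0325
shiraz: 0.35 × 0.5 × (1−0.8) × 0.4 = 0.014
P(shiraz | x) = 0.014 / 0.05025 ≈ 0.279

0.279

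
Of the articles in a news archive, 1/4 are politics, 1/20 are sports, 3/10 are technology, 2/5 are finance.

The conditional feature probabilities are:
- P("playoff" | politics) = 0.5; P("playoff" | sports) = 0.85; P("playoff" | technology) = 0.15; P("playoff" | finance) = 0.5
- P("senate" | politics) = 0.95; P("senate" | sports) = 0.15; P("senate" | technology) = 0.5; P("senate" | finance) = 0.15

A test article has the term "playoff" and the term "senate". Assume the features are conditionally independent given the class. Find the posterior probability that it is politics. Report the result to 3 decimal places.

politics: 0.25 × 0.5 × 0.95 = 0.11875
sports: 0.05 × 0.85 × 0.15 = 0.006375
technology: 0.3 × 0.15 × 0.5 = 0.0225
finance: 0.4 × 0.5 × 0.15 = 0.03
P(politics | x) = 0.11875 / 0.177625 ≈ 0.669

0.669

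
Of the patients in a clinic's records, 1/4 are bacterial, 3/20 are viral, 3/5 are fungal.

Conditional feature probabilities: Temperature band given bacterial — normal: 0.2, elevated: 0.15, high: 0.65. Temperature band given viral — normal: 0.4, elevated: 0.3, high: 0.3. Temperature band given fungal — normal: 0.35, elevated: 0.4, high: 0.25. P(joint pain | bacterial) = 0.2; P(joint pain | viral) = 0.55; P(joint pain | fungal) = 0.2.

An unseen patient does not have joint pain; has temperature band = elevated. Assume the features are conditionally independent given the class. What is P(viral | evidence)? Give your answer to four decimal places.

0.0836

bacterial: 0.25 × 0.15 × (1−0.2) = 0.03
viral: 0.15 × 0.3 × (1−0.55) = 0.02025
fungal: 0.6 × 0.4 × (1−0.2) = 0.192
P(viral | x) = 0.02025 / 0.24225 ≈ 0.0836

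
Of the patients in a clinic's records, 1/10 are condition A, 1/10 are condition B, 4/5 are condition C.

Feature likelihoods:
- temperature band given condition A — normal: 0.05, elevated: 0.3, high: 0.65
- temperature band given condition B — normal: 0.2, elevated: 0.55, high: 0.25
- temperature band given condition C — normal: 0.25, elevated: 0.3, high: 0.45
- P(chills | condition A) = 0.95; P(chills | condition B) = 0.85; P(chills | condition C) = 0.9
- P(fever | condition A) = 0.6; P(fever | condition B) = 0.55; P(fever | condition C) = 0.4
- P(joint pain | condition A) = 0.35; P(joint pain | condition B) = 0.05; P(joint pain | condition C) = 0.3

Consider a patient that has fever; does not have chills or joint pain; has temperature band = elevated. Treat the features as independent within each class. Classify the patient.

condition C

condition A: 0.1 × 0.3 × (1−0.95) × 0.6 × (1−0.35) = 0.000585
condition B: 0.1 × 0.55 × (1−0.85) × 0.55 × (1−0.05) = 0.004310625
condition C: 0.8 × 0.3 × (1−0.9) × 0.4 × (1−0.3) = 0.00672
Highest score → condition C.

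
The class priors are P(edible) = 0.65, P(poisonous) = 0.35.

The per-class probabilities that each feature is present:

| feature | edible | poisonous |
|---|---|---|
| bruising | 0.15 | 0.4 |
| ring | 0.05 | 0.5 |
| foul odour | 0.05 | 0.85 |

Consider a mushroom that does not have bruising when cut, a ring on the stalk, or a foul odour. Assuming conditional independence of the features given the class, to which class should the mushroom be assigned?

edible: 0.65 × (1−0.15) × (1−0.05) × (1−0.05) = 0.49863125
poisonous: 0.35 × (1−0.4) × (1−0.5) × (1−0.85) = 0.01575
Highest score → edible.

edible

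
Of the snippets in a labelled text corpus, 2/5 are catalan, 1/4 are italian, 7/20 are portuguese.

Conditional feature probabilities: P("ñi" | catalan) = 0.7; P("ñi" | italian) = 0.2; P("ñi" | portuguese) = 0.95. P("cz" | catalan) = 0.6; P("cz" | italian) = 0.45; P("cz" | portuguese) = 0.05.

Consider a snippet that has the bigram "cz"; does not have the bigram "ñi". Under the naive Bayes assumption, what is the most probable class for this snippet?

catalan: 0.4 × (1−0.7) × 0.6 = 0.072
italian: 0.25 × (1−0.2) × 0.45 = 0.09
portuguese: 0.35 × (1−0.95) × 0.05 = 0.000875
Highest score → italian.

italian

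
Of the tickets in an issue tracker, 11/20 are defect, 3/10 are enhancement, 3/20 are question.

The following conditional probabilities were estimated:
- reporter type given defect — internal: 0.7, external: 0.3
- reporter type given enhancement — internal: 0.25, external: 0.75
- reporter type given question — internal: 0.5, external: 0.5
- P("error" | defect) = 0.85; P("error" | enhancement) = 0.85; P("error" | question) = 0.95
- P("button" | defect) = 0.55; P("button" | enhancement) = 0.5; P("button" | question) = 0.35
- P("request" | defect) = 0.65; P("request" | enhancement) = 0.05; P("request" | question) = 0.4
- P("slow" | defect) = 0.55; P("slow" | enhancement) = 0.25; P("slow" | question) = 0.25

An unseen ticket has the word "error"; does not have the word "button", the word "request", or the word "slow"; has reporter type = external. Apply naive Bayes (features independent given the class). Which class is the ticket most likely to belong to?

defect: 0.55 × 0.3 × 0.85 × (1−0.55) × (1−0.65) × (1−0.55) = 0.00994021875
enhancement: 0.3 × 0.75 × 0.85 × (1−0.5) × (1−0.05) × (1−0.25) = 0.0681328125
question: 0.15 × 0.5 × 0.95 × (1−0.35) × (1−0.4) × (1−0.25) = 0.020840625
Highest score → enhancement.

enhancement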